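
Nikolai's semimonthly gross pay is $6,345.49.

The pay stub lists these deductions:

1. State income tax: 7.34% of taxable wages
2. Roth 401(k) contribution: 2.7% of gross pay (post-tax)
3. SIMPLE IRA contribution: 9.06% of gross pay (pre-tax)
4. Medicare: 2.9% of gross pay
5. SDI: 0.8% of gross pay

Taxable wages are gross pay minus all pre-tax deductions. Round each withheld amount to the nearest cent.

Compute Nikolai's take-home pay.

$4,940.92

SIMPLE IRA contribution: $6,345.49 × 0.0906 = $574.90
Taxable wages = $6,345.49 − $574.90 = $5,770.59
State income tax: $5,770.59 × 0.0734 = $423.56
SDI: $6,345.49 × 0.008 = $50.76
Medicare: $6,345.49 × 0.029 = $184.02
Roth 401(k) contribution: $6,345.49 × 0.027 = $171.33
Total deductions = $574.90 + $423.56 + $50.76 + $184.02 + $171.33 = $1,404.57
Net pay = $6,345.49 − $1,404.57 = $4,940.92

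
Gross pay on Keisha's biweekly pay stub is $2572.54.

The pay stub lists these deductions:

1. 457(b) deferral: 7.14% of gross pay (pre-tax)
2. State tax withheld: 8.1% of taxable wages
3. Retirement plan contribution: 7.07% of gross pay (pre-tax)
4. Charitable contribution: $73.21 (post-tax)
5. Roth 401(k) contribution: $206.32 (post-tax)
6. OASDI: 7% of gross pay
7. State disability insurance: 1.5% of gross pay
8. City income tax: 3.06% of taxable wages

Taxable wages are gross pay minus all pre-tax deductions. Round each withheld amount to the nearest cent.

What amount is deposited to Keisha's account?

$1462.48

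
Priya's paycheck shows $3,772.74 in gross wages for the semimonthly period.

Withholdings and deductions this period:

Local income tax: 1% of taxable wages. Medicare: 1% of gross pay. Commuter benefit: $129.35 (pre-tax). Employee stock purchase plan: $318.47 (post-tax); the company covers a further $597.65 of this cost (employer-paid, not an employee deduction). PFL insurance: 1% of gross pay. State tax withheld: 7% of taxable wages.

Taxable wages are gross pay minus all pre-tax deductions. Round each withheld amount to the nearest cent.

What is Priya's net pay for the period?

$2,957.99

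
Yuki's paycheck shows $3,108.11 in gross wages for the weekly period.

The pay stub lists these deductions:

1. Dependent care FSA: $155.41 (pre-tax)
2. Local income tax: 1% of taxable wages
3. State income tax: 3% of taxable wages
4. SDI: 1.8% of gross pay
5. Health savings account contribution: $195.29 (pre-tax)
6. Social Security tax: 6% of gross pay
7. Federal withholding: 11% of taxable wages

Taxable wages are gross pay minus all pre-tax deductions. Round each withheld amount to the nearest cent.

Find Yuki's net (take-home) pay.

Health savings account contribution: $195.29
Dependent care FSA: $155.41
Pre-tax total = $195.29 + $155.41 = $350.70
Taxable wages = $3,108.11 − $350.70 = $2,757.41
Local income tax: $2,757.41 × 0.01 = $27.57
State income tax: $2,757.41 × 0.03 = $82.72
Federal withholding: $2,757.41 × 0.11 = $303.32
Social Security tax: $3,108.11 × 0.06 = $186.49
SDI: $3,108.11 × 0.018 = $55.95
Total deductions = $195.29 + $155.41 + $27.57 + $82.72 + $303.32 + $186.49 + $55.95 = $1,006.75
Net pay = $3,108.11 − $1,006.75 = $2,101.36

$2,101.36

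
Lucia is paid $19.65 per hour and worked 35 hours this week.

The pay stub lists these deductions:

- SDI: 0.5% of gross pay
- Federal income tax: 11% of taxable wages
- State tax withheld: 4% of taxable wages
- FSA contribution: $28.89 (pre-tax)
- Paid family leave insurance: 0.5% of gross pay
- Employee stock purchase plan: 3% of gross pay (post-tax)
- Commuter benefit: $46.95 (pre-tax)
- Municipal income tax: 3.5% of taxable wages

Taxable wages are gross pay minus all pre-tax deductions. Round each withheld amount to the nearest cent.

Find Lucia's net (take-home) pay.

Gross pay: 35 × $19.65 = $687.75
FSA contribution: $28.89
Commuter benefit: $46.95
Pre-tax total = $28.89 + $46.95 = $75.84
Taxable wages = $687.75 − $75.84 = $611.91
Municipal income tax: $611.91 × 0.035 = $21.42
State tax withheld: $611.91 × 0.04 = $24.48
Federal income tax: $611.91 × 0.11 = $67.31
Paid family leave insurance: $687.75 × 0.005 = $3.44
SDI: $687.75 × 0.005 = $3.44
Employee stock purchase plan: $687.75 × 0.03 = $20.63
Total deductions = $28.89 + $46.95 + $21.42 + $24.48 + $67.31 + $3.44 + $3.44 + $20.63 = $216.56
Net pay = $687.75 − $216.56 = $471.19

$471.19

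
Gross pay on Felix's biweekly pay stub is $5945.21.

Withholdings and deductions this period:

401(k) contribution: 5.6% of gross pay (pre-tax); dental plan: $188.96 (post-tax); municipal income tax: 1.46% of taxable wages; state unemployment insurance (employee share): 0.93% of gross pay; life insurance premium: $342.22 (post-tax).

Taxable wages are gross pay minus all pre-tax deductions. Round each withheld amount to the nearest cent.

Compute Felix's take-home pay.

$4943.87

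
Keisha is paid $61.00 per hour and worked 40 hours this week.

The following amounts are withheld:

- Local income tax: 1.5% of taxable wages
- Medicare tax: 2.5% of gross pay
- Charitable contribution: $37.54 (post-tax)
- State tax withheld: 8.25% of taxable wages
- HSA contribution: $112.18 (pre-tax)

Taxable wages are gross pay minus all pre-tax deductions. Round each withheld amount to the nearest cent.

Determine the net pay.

Gross pay: 40 × $61.00 = $2,440.00
HSA contribution: $112.18
Taxable wages = $2,440.00 − $112.18 = $2,327.82
Local income tax: $2,327.82 × 0.015 = $34.92
State tax withheld: $2,327.82 × 0.0825 = $192.05
Medicare tax: $2,440.00 × 0.025 = $61.00
Charitable contribution: $37.54
Total deductions = $112.18 + $34.92 + $192.05 + $61.00 + $37.54 = $437.69
Net pay = $2,440.00 − $437.69 = $2,002.31

$2,002.31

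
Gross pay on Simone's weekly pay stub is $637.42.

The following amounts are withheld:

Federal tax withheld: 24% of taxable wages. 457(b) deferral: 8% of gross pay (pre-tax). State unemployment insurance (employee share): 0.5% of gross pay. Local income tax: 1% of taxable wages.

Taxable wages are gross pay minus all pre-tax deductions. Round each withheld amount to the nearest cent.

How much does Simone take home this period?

$436.64

457(b) deferral: $637.42 × 0.08 = $50.99
Taxable wages = $637.42 − $50.99 = $586.43
Federal tax withheld: $586.43 × 0.24 = $140.74
Local income tax: $586.43 × 0.01 = $5.86
State unemployment insurance (employee share): $637.42 × 0.005 = $3.19
Total deductions = $50.99 + $140.74 + $5.86 + $3.19 = $200.78
Net pay = $637.42 − $200.78 = $436.64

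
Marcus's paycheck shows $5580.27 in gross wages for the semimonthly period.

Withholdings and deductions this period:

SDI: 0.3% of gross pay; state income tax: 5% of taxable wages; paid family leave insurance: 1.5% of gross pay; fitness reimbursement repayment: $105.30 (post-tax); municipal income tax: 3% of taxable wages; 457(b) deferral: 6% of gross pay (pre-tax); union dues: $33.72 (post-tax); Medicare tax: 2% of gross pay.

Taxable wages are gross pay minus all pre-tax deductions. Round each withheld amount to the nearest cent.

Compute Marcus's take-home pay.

$4474.75

457(b) deferral: $5580.27 × 0.06 = $334.82
Taxable wages = $5580.27 − $334.82 = $5245.45
Municipal income tax: $5245.45 × 0.03 = $157.36
State income tax: $5245.45 × 0.05 = $262.27
Paid family leave insurance: $5580.27 × 0.015 = $83.70
SDI: $5580.27 × 0.003 = $16.74
Medicare tax: $5580.27 × 0.02 = $111.61
Fitness reimbursement repayment: $105.30
Union dues: $33.72
Total deductions = $334.82 + $157.36 + $262.27 + $83.70 + $16.74 + $111.61 + $105.30 + $33.72 = $1105.52
Net pay = $5580.27 − $1105.52 = $4474.75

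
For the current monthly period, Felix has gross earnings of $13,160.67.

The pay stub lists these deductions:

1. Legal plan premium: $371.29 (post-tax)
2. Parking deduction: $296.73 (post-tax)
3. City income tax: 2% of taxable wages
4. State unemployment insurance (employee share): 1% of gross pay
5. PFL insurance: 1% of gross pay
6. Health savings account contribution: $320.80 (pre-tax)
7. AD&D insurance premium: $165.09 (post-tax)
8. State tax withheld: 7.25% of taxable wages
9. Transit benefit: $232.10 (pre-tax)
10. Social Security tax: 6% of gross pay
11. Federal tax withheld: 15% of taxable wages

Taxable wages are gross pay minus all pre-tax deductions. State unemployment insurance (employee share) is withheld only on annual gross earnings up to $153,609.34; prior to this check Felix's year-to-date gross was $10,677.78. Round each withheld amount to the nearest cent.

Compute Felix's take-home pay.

Health savings account contribution: $320.80
Transit benefit: $232.10
Pre-tax total = $320.80 + $232.10 = $552.90
Taxable wages = $13,160.67 − $552.90 = $12,607.77
Federal tax withheld: $12,607.77 × 0.15 = $1,891.17
State tax withheld: $12,607.77 × 0.0725 = $914.06
City income tax: $12,607.77 × 0.02 = $252.16
State unemployment insurance (employee share): cap not yet reached, full $13,160.67 is subject → $13,160.67 × 0.01 = $131.61
Social Security tax: $13,160.67 × 0.06 = $789.64
PFL insurance: $13,160.67 × 0.01 = $131.61
AD&D insurance premium: $165.09
Parking deduction: $296.73
Legal plan premium: $371.29
Total deductions = $320.80 + $232.10 + $1,891.17 + $914.06 + $252.16 + $131.61 + $789.64 + $131.61 + $165.09 + $296.73 + $371.29 = $5,496.26
Net pay = $13,160.67 − $5,496.26 = $7,664.41

$7,664.41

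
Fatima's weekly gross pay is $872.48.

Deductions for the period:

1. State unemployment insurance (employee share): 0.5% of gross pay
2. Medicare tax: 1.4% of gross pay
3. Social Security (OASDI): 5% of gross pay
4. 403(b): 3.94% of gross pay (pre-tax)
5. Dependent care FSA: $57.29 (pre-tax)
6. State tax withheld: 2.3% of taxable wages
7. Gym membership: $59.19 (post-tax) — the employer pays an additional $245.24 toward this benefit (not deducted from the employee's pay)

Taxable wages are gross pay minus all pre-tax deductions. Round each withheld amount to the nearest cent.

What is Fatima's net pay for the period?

Dependent care FSA: $57.29
403(b): $872.48 × 0.0394 = $34.38
Pre-tax total = $57.29 + $34.38 = $91.67
Taxable wages = $872.48 − $91.67 = $780.81
State tax withheld: $780.81 × 0.023 = $17.96
State unemployment insurance (employee share): $872.48 × 0.005 = $4.36
Social Security (OASDI): $872.48 × 0.05 = $43.62
Medicare tax: $872.48 × 0.014 = $12.21
Gym membership: $59.19
(Employer's $245.24 toward gym membership is not withheld from the employee.)
Total deductions = $57.29 + $34.38 + $17.96 + $4.36 + $43.62 + $12.21 + $59.19 = $229.01
Net pay = $872.48 − $229.01 = $643.47

$643.47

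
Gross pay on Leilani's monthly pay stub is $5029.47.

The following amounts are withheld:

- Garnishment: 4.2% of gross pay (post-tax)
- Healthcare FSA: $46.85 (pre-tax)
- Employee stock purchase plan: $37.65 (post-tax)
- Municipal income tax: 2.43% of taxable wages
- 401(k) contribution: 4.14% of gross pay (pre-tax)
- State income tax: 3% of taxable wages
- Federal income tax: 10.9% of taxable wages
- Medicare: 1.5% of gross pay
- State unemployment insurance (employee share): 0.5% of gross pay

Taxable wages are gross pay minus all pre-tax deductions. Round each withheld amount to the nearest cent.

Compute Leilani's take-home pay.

401(k) contribution: $5029.47 × 0.0414 = $208.22
Healthcare FSA: $46.85
Pre-tax total = $208.22 + $46.85 = $255.07
Taxable wages = $5029.47 − $255.07 = $4774.40
Municipal income tax: $4774.40 × 0.0243 = $116.02
State income tax: $4774.40 × 0.03 = $143.23
Federal income tax: $4774.40 × 0.109 = $520.41
State unemployment insurance (employee share): $5029.47 × 0.005 = $25.15
Medicare: $5029.47 × 0.015 = $75.44
Employee stock purchase plan: $37.65
Garnishment: $5029.47 × 0.042 = $211.24
Total deductions = $208.22 + $46.85 + $116.02 + $143.23 + $520.41 + $25.15 + $75.44 + $37.65 + $211.24 = $1384.21
Net pay = $5029.47 − $1384.21 = $3645.26

$3645.26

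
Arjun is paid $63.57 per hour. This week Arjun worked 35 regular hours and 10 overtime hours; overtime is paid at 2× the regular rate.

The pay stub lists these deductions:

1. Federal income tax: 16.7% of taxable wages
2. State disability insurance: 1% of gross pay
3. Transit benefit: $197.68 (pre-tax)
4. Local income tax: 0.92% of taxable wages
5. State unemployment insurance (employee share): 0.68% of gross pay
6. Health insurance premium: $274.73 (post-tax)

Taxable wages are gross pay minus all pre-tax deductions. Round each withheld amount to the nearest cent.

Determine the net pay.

Regular pay: 35 × $63.57 = $2,224.95
Overtime pay: 10 × $63.57 × 2 = $1,271.40
Gross pay = $2,224.95 + $1,271.40 = $3,496.35
Transit benefit: $197.68
Taxable wages = $3,496.35 − $197.68 = $3,298.67
Local income tax: $3,298.67 × 0.0092 = $30.35
Federal income tax: $3,298.67 × 0.167 = $550.88
State disability insurance: $3,496.35 × 0.01 = $34.96
State unemployment insurance (employee share): $3,496.35 × 0.0068 = $23.78
Health insurance premium: $274.73
Total deductions = $197.68 + $30.35 + $550.88 + $34.96 + $23.78 + $274.73 = $1,112.38
Net pay = $3,496.35 − $1,112.38 = $2,383.97

$2,383.97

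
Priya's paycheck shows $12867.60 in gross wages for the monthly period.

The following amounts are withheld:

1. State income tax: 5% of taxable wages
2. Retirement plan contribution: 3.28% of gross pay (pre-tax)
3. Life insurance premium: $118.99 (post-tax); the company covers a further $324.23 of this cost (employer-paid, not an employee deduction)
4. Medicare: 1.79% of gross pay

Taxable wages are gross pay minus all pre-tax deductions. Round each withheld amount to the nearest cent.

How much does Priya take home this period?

Retirement plan contribution: $12867.60 × 0.0328 = $422.06
Taxable wages = $12867.60 − $422.06 = $12445.54
State income tax: $12445.54 × 0.05 = $622.28
Medicare: $12867.60 × 0.0179 = $230.33
Life insurance premium: $118.99
(Employer's $324.23 toward life insurance premium is not withheld from the employee.)
Total deductions = $422.06 + $622.28 + $230.33 + $118.99 = $1393.66
Net pay = $12867.60 − $1393.66 = $11473.94

$11473.94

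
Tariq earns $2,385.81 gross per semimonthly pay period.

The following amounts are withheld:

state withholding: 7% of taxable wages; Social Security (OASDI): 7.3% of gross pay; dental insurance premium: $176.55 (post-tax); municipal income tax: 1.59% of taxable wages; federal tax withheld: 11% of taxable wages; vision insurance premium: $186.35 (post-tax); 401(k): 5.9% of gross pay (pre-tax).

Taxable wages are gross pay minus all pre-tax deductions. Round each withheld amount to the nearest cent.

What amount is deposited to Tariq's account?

$1,268.18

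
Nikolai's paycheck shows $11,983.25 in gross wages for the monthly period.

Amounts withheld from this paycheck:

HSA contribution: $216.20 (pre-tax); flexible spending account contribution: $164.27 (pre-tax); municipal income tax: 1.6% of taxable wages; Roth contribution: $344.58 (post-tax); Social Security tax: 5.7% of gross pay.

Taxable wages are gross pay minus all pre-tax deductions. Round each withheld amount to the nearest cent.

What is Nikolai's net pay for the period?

Flexible spending account contribution: $164.27
HSA contribution: $216.20
Pre-tax total = $164.27 + $216.20 = $380.47
Taxable wages = $11,983.25 − $380.47 = $11,602.78
Municipal income tax: $11,602.78 × 0.016 = $185.64
Social Security tax: $11,983.25 × 0.057 = $683.05
Roth contribution: $344.58
Total deductions = $164.27 + $216.20 + $185.64 + $683.05 + $344.58 = $1,593.74
Net pay = $11,983.25 − $1,593.74 = $10,389.51

$10,389.51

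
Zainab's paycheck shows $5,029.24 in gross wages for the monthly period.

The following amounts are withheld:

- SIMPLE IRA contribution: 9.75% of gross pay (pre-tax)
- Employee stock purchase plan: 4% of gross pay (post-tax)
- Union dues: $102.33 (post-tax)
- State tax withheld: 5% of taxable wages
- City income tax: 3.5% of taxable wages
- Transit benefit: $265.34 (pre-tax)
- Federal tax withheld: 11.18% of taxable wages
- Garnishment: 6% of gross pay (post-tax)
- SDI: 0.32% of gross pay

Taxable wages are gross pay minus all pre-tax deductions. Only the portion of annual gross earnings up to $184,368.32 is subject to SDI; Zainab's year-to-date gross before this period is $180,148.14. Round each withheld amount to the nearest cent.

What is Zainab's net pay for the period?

Transit benefit: $265.34
SIMPLE IRA contribution: $5,029.24 × 0.0975 = $490.35
Pre-tax total = $265.34 + $490.35 = $755.69
Taxable wages = $5,029.24 − $755.69 = $4,273.55
City income tax: $4,273.55 × 0.035 = $149.57
Federal tax withheld: $4,273.55 × 0.1118 = $477.78
State tax withheld: $4,273.55 × 0.05 = $213.68
SDI: only $184,368.32 − $180,148.14 = $4,220.18 of this check is subject → $4,220.18 × 0.0032 = $13.50
Employee stock purchase plan: $5,029.24 × 0.04 = $201.17
Garnishment: $5,029.24 × 0.06 = $301.75
Union dues: $102.33
Total deductions = $265.34 + $490.35 + $149.57 + $477.78 + $213.68 + $13.50 + $201.17 + $301.75 + $102.33 = $2,215.47
Net pay = $5,029.24 − $2,215.47 = $2,813.77

$2,813.77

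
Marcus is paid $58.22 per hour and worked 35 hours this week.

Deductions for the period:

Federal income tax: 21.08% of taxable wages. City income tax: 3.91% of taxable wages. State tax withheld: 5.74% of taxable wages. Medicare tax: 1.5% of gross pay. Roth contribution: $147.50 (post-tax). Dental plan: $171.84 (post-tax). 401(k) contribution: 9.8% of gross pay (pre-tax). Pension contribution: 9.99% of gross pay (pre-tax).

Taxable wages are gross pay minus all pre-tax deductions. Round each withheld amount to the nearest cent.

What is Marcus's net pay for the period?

Gross pay: 35 × $58.22 = $2037.70
401(k) contribution: $2037.70 × 0.098 = $199.69
Pension contribution: $2037.70 × 0.0999 = $203.57
Pre-tax total = $199.69 + $203.57 = $403.26
Taxable wages = $2037.70 − $403.26 = $1634.44
Federal income tax: $1634.44 × 0.2108 = $344.54
City income tax: $1634.44 × 0.0391 = $63.91
State tax withheld: $1634.44 × 0.0574 = $93.82
Medicare tax: $2037.70 × 0.015 = $30.57
Dental plan: $171.84
Roth contribution: $147.50
Total deductions = $199.69 + $203.57 + $344.54 + $63.91 + $93.82 + $30.57 + $171.84 + $147.50 = $1255.44
Net pay = $2037.70 − $1255.44 = $782.26

$782.26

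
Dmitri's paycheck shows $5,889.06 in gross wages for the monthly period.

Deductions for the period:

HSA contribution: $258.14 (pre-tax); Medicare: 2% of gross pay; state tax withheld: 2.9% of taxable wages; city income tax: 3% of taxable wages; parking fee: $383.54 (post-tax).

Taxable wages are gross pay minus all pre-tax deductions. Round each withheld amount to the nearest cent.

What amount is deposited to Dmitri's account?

HSA contribution: $258.14
Taxable wages = $5,889.06 − $258.14 = $5,630.92
State tax withheld: $5,630.92 × 0.029 = $163.30
City income tax: $5,630.92 × 0.03 = $168.93
Medicare: $5,889.06 × 0.02 = $117.78
Parking fee: $383.54
Total deductions = $258.14 + $163.30 + $168.93 + $117.78 + $383.54 = $1,091.69
Net pay = $5,889.06 − $1,091.69 = $4,797.37

$4,797.37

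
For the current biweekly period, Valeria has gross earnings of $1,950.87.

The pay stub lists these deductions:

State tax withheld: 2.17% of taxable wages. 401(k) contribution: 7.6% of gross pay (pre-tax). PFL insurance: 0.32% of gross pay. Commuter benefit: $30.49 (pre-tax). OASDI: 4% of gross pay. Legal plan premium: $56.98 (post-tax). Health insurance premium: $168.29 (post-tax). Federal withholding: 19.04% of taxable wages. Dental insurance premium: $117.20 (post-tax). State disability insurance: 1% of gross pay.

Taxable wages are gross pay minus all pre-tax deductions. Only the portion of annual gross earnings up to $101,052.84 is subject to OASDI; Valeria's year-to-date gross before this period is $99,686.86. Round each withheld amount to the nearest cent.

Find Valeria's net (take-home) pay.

$973.39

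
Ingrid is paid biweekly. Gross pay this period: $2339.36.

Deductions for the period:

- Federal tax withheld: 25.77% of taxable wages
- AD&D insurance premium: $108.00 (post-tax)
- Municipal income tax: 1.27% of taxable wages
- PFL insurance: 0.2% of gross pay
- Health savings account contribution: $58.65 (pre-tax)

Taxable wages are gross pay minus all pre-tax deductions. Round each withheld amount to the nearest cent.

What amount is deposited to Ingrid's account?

Health savings account contribution: $58.65
Taxable wages = $2339.36 − $58.65 = $2280.71
Municipal income tax: $2280.71 × 0.0127 = $28.97
Federal tax withheld: $2280.71 × 0.2577 = $587.74
PFL insurance: $2339.36 × 0.002 = $4.68
AD&D insurance premium: $108.00
Total deductions = $58.65 + $28.97 + $587.74 + $4.68 + $108.00 = $788.04
Net pay = $2339.36 − $788.04 = $1551.32

$1551.32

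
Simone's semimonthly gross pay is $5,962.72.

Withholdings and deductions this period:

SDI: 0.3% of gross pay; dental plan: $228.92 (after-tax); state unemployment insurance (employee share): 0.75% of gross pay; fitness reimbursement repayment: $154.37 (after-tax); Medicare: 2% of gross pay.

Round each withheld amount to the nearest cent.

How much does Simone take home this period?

Medicare: $5,962.72 × 0.02 = $119.25
SDI: $5,962.72 × 0.003 = $17.89
State unemployment insurance (employee share): $5,962.72 × 0.0075 = $44.72
Fitness reimbursement repayment: $154.37
Dental plan: $228.92
Total deductions = $119.25 + $17.89 + $44.72 + $154.37 + $228.92 = $565.15
Net pay = $5,962.72 − $565.15 = $5,397.57

$5,397.57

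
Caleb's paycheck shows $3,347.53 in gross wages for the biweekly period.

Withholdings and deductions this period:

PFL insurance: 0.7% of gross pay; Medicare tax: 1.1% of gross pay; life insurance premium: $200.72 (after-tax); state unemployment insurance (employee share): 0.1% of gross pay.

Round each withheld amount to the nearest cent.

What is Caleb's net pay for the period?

$3,083.21

State unemployment insurance (employee share): $3,347.53 × 0.001 = $3.35
Medicare tax: $3,347.53 × 0.011 = $36.82
PFL insurance: $3,347.53 × 0.007 = $23.43
Life insurance premium: $200.72
Total deductions = $3.35 + $36.82 + $23.43 + $200.72 = $264.32
Net pay = $3,347.53 − $264.32 = $3,083.21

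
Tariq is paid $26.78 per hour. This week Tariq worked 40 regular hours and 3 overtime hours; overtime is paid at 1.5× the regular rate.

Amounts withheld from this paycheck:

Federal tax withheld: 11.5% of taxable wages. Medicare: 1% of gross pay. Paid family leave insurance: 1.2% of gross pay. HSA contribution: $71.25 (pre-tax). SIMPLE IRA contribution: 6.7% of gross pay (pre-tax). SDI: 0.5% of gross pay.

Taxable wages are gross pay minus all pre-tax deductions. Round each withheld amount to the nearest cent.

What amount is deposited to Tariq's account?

Regular pay: 40 × $26.78 = $1,071.20
Overtime pay: 3 × $26.78 × 1.5 = $120.51
Gross pay = $1,071.20 + $120.51 = $1,191.71
HSA contribution: $71.25
SIMPLE IRA contribution: $1,191.71 × 0.067 = $79.84
Pre-tax total = $71.25 + $79.84 = $151.09
Taxable wages = $1,191.71 − $151.09 = $1,040.62
Federal tax withheld: $1,040.62 × 0.115 = $119.67
SDI: $1,191.71 × 0.005 = $5.96
Medicare: $1,191.71 × 0.01 = $11.92
Paid family leave insurance: $1,191.71 × 0.012 = $14.30
Total deductions = $71.25 + $79.84 + $119.67 + $5.96 + $11.92 + $14.30 = $302.94
Net pay = $1,191.71 − $302.94 = $888.77

$888.77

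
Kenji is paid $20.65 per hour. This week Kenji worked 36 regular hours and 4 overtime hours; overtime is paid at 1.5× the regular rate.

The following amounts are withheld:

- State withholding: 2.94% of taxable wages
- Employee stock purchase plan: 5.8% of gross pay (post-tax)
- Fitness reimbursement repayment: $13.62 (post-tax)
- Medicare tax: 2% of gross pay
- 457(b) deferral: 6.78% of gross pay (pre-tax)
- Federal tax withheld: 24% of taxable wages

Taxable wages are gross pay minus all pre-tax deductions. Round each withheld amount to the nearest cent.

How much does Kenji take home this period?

$509.42

Regular pay: 36 × $20.65 = $743.40
Overtime pay: 4 × $20.65 × 1.5 = $123.90
Gross pay = $743.40 + $123.90 = $867.30
457(b) deferral: $867.30 × 0.0678 = $58.80
Taxable wages = $867.30 − $58.80 = $808.50
State withholding: $808.50 × 0.0294 = $23.77
Federal tax withheld: $808.50 × 0.24 = $194.04
Medicare tax: $867.30 × 0.02 = $17.35
Fitness reimbursement repayment: $13.62
Employee stock purchase plan: $867.30 × 0.058 = $50.30
Total deductions = $58.80 + $23.77 + $194.04 + $17.35 + $13.62 + $50.30 = $357.88
Net pay = $867.30 − $357.88 = $509.42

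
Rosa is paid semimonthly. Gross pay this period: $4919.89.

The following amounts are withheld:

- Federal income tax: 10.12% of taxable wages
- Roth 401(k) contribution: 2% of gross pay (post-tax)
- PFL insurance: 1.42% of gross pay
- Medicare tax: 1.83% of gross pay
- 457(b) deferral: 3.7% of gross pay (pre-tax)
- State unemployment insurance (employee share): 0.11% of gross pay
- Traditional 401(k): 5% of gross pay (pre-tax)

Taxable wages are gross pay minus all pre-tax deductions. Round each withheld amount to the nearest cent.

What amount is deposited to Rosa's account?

Traditional 401(k): $4919.89 × 0.05 = $245.99
457(b) deferral: $4919.89 × 0.037 = $182.04
Pre-tax total = $245.99 + $182.04 = $428.03
Taxable wages = $4919.89 − $428.03 = $4491.86
Federal income tax: $4491.86 × 0.1012 = $454.58
Medicare tax: $4919.89 × 0.0183 = $90.03
PFL insurance: $4919.89 × 0.0142 = $69.86
State unemployment insurance (employee share): $4919.89 × 0.0011 = $5.41
Roth 401(k) contribution: $4919.89 × 0.02 = $98.40
Total deductions = $245.99 + $182.04 + $454.58 + $90.03 + $69.86 + $5.41 + $98.40 = $1146.31
Net pay = $4919.89 − $1146.31 = $3773.58

$3773.58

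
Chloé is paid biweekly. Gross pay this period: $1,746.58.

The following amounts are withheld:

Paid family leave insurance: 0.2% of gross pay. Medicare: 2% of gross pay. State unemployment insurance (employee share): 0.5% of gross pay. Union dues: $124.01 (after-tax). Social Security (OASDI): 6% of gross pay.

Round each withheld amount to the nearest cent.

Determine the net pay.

$1,470.63

Social Security (OASDI): $1,746.58 × 0.06 = $104.79
Paid family leave insurance: $1,746.58 × 0.002 = $3.49
Medicare: $1,746.58 × 0.02 = $34.93
State unemployment insurance (employee share): $1,746.58 × 0.005 = $8.73
Union dues: $124.01
Total deductions = $104.79 + $3.49 + $34.93 + $8.73 + $124.01 = $275.95
Net pay = $1,746.58 − $275.95 = $1,470.63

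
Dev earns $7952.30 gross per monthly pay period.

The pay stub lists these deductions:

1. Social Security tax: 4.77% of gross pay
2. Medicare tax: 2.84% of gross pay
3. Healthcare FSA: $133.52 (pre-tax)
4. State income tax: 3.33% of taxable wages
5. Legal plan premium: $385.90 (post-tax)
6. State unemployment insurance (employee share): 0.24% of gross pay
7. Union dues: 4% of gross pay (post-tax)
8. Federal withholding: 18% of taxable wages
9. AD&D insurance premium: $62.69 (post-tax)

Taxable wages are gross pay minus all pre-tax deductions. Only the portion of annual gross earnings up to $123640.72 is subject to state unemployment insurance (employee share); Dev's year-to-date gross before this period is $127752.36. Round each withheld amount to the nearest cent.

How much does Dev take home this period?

$4779.18

Healthcare FSA: $133.52
Taxable wages = $7952.30 − $133.52 = $7818.78
Federal withholding: $7818.78 × 0.18 = $1407.38
State income tax: $7818.78 × 0.0333 = $260.37
Social Security tax: $7952.30 × 0.0477 = $379.32
Medicare tax: $7952.30 × 0.0284 = $225.85
State unemployment insurance (employee share): annual cap $123640.72 already reached (YTD $127752.36), so $0.00
AD&D insurance premium: $62.69
Union dues: $7952.30 × 0.04 = $318.09
Legal plan premium: $385.90
Total deductions = $133.52 + $1407.38 + $260.37 + $379.32 + $225.85 + $0.00 + $62.69 + $318.09 + $385.90 = $3173.12
Net pay = $7952.30 − $3173.12 = $4779.18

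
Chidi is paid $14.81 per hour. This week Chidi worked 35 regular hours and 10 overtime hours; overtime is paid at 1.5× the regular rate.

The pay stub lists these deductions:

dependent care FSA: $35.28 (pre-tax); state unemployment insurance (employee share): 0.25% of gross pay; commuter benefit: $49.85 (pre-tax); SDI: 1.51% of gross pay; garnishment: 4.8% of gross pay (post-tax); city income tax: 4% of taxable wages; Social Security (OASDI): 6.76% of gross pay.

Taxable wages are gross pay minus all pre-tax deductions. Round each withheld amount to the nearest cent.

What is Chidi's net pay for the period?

$530.53

Regular pay: 35 × $14.81 = $518.35
Overtime pay: 10 × $14.81 × 1.5 = $222.15
Gross pay = $518.35 + $222.15 = $740.50
Commuter benefit: $49.85
Dependent care FSA: $35.28
Pre-tax total = $49.85 + $35.28 = $85.13
Taxable wages = $740.50 − $85.13 = $655.37
City income tax: $655.37 × 0.04 = $26.21
SDI: $740.50 × 0.0151 = $11.18
Social Security (OASDI): $740.50 × 0.0676 = $50.06
State unemployment insurance (employee share): $740.50 × 0.0025 = $1.85
Garnishment: $740.50 × 0.048 = $35.54
Total deductions = $49.85 + $35.28 + $26.21 + $11.18 + $50.06 + $1.85 + $35.54 = $209.97
Net pay = $740.50 − $209.97 = $530.53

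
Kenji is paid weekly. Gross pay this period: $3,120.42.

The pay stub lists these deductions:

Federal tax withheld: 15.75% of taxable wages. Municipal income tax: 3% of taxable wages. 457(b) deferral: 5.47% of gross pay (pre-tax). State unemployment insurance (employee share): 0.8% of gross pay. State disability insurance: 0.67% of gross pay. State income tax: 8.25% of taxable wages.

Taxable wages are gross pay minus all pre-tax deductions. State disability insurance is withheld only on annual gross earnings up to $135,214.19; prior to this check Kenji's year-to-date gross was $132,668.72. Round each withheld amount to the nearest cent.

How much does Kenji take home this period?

$2,111.30

457(b) deferral: $3,120.42 × 0.0547 = $170.69
Taxable wages = $3,120.42 − $170.69 = $2,949.73
Federal tax withheld: $2,949.73 × 0.1575 = $464.58
Municipal income tax: $2,949.73 × 0.03 = $88.49
State income tax: $2,949.73 × 0.0825 = $243.35
State unemployment insurance (employee share): $3,120.42 × 0.008 = $24.96
State disability insurance: only $135,214.19 − $132,668.72 = $2,545.47 of this check is subject → $2,545.47 × 0.0067 = $17.05
Total deductions = $170.69 + $464.58 + $88.49 + $243.35 + $24.96 + $17.05 = $1,009.12
Net pay = $3,120.42 − $1,009.12 = $2,111.30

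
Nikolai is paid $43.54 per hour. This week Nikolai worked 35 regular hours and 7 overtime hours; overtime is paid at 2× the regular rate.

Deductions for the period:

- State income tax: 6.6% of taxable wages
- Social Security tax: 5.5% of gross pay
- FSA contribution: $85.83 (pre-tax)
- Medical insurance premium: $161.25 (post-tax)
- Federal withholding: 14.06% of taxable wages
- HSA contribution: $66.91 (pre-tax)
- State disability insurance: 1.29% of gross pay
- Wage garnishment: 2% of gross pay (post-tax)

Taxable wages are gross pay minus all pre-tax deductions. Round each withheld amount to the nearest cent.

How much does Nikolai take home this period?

Regular pay: 35 × $43.54 = $1,523.90
Overtime pay: 7 × $43.54 × 2 = $609.56
Gross pay = $1,523.90 + $609.56 = $2,133.46
FSA contribution: $85.83
HSA contribution: $66.91
Pre-tax total = $85.83 + $66.91 = $152.74
Taxable wages = $2,133.46 − $152.74 = $1,980.72
State income tax: $1,980.72 × 0.066 = $130.73
Federal withholding: $1,980.72 × 0.1406 = $278.49
Social Security tax: $2,133.46 × 0.055 = $117.34
State disability insurance: $2,133.46 × 0.0129 = $27.52
Medical insurance premium: $161.25
Wage garnishment: $2,133.46 × 0.02 = $42.67
Total deductions = $85.83 + $66.91 + $130.73 + $278.49 + $117.34 + $27.52 + $161.25 + $42.67 = $910.74
Net pay = $2,133.46 − $910.74 = $1,222.72

$1,222.72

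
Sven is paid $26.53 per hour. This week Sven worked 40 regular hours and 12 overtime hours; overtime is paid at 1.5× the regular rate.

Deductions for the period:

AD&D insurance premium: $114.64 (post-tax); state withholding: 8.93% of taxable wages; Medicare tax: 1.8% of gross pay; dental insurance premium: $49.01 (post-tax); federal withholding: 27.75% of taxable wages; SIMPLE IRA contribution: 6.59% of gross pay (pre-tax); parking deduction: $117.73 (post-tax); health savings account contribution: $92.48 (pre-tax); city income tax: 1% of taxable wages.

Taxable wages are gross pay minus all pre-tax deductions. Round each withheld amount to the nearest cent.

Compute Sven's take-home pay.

$529.03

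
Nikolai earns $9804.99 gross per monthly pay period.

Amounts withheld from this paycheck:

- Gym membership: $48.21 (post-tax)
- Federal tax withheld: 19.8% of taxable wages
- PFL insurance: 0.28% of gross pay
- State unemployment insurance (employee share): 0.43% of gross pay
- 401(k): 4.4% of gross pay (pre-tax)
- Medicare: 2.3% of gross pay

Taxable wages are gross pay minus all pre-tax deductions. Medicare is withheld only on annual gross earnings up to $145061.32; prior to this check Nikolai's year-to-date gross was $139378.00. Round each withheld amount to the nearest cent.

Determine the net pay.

$7269.06

401(k): $9804.99 × 0.044 = $431.42
Taxable wages = $9804.99 − $431.42 = $9373.57
Federal tax withheld: $9373.57 × 0.198 = $1855.97
Medicare: only $145061.32 − $139378.00 = $5683.32 of this check is subject → $5683.32 × 0.023 = $130.72
State unemployment insurance (employee share): $9804.99 × 0.0043 = $42.16
PFL insurance: $9804.99 × 0.0028 = $27.45
Gym membership: $48.21
Total deductions = $431.42 + $1855.97 + $130.72 + $42.16 + $27.45 + $48.21 = $2535.93
Net pay = $9804.99 − $2535.93 = $7269.06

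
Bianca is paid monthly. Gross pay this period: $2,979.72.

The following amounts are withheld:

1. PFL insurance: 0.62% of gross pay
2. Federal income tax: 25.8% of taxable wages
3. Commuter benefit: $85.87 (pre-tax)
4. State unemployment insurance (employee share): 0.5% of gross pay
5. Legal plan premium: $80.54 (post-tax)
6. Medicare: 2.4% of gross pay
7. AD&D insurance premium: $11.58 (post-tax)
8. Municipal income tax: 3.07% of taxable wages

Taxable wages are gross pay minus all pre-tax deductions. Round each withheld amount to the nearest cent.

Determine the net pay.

$1,861.40

Commuter benefit: $85.87
Taxable wages = $2,979.72 − $85.87 = $2,893.85
Municipal income tax: $2,893.85 × 0.0307 = $88.84
Federal income tax: $2,893.85 × 0.258 = $746.61
State unemployment insurance (employee share): $2,979.72 × 0.005 = $14.90
PFL insurance: $2,979.72 × 0.0062 = $18.47
Medicare: $2,979.72 × 0.024 = $71.51
AD&D insurance premium: $11.58
Legal plan premium: $80.54
Total deductions = $85.87 + $88.84 + $746.61 + $14.90 + $18.47 + $71.51 + $11.58 + $80.54 = $1,118.32
Net pay = $2,979.72 − $1,118.32 = $1,861.40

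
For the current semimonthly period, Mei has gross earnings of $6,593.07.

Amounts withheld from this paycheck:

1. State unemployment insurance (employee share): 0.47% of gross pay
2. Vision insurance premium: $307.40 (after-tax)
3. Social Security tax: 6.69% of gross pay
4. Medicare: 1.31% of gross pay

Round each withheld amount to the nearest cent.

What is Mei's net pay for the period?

$5,727.23

State unemployment insurance (employee share): $6,593.07 × 0.0047 = $30.99
Medicare: $6,593.07 × 0.0131 = $86.37
Social Security tax: $6,593.07 × 0.0669 = $441.08
Vision insurance premium: $307.40
Total deductions = $30.99 + $86.37 + $441.08 + $307.40 = $865.84
Net pay = $6,593.07 − $865.84 = $5,727.23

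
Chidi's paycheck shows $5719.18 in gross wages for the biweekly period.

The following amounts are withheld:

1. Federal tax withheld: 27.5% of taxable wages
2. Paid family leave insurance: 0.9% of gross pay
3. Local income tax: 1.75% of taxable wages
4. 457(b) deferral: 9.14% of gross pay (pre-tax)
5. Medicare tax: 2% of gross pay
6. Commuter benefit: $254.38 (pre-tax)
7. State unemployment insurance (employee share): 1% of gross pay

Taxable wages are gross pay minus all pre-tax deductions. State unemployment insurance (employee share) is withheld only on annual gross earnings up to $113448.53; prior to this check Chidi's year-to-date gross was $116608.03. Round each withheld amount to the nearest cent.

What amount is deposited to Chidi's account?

457(b) deferral: $5719.18 × 0.0914 = $522.73
Commuter benefit: $254.38
Pre-tax total = $522.73 + $254.38 = $777.11
Taxable wages = $5719.18 − $777.11 = $4942.07
Local income tax: $4942.07 × 0.0175 = $86.49
Federal tax withheld: $4942.07 × 0.275 = $1359.07
Paid family leave insurance: $5719.18 × 0.009 = $51.47
State unemployment insurance (employee share): annual cap $113448.53 already reached (YTD $116608.03), so $0.00
Medicare tax: $5719.18 × 0.02 = $114.38
Total deductions = $522.73 + $254.38 + $86.49 + $1359.07 + $51.47 + $0.00 + $114.38 = $2388.52
Net pay = $5719.18 − $2388.52 = $3330.66

$3330.66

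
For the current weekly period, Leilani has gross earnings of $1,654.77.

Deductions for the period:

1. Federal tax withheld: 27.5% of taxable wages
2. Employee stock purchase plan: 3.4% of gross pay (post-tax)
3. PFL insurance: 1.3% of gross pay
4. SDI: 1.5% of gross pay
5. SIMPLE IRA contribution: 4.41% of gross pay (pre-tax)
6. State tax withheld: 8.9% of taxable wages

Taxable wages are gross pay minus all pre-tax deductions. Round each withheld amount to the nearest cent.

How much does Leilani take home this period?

SIMPLE IRA contribution: $1,654.77 × 0.0441 = $72.98
Taxable wages = $1,654.77 − $72.98 = $1,581.79
Federal tax withheld: $1,581.79 × 0.275 = $434.99
State tax withheld: $1,581.79 × 0.089 = $140.78
PFL insurance: $1,654.77 × 0.013 = $21.51
SDI: $1,654.77 × 0.015 = $24.82
Employee stock purchase plan: $1,654.77 × 0.034 = $56.26
Total deductions = $72.98 + $434.99 + $140.78 + $21.51 + $24.82 + $56.26 = $751.34
Net pay = $1,654.77 − $751.34 = $903.43

$903.43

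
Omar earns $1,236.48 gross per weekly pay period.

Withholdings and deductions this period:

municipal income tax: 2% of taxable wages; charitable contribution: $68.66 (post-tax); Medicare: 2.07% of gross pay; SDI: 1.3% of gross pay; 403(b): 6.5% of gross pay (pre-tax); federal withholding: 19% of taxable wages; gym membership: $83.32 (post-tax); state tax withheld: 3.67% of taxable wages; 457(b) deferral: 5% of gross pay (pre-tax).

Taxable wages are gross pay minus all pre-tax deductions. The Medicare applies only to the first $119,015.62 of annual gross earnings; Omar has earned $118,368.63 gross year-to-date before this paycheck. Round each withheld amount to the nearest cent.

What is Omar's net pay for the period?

403(b): $1,236.48 × 0.065 = $80.37
457(b) deferral: $1,236.48 × 0.05 = $61.82
Pre-tax total = $80.37 + $61.82 = $142.19
Taxable wages = $1,236.48 − $142.19 = $1,094.29
State tax withheld: $1,094.29 × 0.0367 = $40.16
Federal withholding: $1,094.29 × 0.19 = $207.92
Municipal income tax: $1,094.29 × 0.02 = $21.89
Medicare: only $119,015.62 − $118,368.63 = $646.99 of this check is subject → $646.99 × 0.0207 = $13.39
SDI: $1,236.48 × 0.013 = $16.07
Charitable contribution: $68.66
Gym membership: $83.32
Total deductions = $80.37 + $61.82 + $40.16 + $207.92 + $21.89 + $13.39 + $16.07 + $68.66 + $83.32 = $593.60
Net pay = $1,236.48 − $593.60 = $642.88

$642.88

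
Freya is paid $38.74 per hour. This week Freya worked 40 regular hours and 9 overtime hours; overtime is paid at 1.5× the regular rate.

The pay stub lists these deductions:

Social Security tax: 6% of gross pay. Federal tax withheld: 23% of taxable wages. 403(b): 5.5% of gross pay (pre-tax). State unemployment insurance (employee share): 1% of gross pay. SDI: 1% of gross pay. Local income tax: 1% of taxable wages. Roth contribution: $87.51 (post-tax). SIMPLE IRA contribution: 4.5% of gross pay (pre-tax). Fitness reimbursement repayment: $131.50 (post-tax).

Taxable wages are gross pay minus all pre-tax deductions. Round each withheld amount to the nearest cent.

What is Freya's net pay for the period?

$1,032.82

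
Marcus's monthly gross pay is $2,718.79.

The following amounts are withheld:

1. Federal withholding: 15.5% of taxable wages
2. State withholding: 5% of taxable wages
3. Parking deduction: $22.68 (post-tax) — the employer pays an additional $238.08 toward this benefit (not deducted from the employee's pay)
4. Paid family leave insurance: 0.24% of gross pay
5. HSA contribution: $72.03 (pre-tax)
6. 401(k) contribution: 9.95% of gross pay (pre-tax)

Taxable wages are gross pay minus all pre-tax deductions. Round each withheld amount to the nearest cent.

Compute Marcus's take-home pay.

$1,859.90

HSA contribution: $72.03
401(k) contribution: $2,718.79 × 0.0995 = $270.52
Pre-tax total = $72.03 + $270.52 = $342.55
Taxable wages = $2,718.79 − $342.55 = $2,376.24
State withholding: $2,376.24 × 0.05 = $118.81
Federal withholding: $2,376.24 × 0.155 = $368.32
Paid family leave insurance: $2,718.79 × 0.0024 = $6.53
Parking deduction: $22.68
(Employer's $238.08 toward parking deduction is not withheld from the employee.)
Total deductions = $72.03 + $270.52 + $118.81 + $368.32 + $6.53 + $22.68 = $858.89
Net pay = $2,718.79 − $858.89 = $1,859.90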